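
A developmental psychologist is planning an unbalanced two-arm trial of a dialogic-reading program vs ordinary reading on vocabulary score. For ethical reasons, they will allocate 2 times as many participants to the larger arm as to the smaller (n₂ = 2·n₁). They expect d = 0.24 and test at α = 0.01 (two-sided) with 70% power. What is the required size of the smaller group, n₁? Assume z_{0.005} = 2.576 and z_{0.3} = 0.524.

With allocation ratio k = n₂/n₁ = 2, Var(x̄₁−x̄₂) = σ²(1/n₁ + 1/(k·n₁)) = σ²·(k+1)/(k·n₁).
So n₁ = (1 + 1/k)·((z_{α/2} + z_β)/d)² = 1.500 × (3.100/0.24)².
n₁ = 1.500 × 166.84 = 250.3.
Round up: n₁ = 251, giving n₂ = 2 × 251 = 502.

n₁ = 251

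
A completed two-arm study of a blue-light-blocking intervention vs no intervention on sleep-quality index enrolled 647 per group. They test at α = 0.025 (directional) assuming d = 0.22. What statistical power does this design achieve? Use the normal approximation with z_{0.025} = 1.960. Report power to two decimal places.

For two equal groups, power = Φ(d·√(n/2) − z_{α}).
d·√(n/2) = 0.22 × √(647/2) = 0.22 × 17.986 = 3.957.
z_β = 3.957 − 1.960 = 1.997.
Power = Φ(1.997) = 0.977.

power ≈ 0.98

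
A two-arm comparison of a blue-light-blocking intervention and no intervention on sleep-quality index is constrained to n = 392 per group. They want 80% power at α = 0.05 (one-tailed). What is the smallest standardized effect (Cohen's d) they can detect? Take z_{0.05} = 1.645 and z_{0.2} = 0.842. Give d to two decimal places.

For two independent groups of n = 392 each: d_min = (z_{α} + z_β)·√(2/n).
z-sum = 1.645 + 0.842 = 2.487.
d_min = 2.487 × √(2/392) = 2.487 × 0.0714 = 0.178.

d_min ≈ 0.18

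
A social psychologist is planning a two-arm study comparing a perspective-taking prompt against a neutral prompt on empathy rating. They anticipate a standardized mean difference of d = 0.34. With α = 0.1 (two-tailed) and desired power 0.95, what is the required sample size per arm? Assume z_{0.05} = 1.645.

For two independent groups with equal n: n = 2·((z_{α/2} + z_β) / d)².
z_{α/2} + z_β = 1.645 + 1.645 = 3.290.
n = 2 × (3.290 / 0.34)² = 2 × 9.676² = 2 × 93.63 = 187.3.
Round up to the next whole participant.

n = 188 per group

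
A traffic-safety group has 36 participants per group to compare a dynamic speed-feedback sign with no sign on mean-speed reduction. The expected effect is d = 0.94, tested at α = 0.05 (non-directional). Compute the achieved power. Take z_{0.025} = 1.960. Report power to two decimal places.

For two equal groups, power = Φ(d·√(n/2) − z_{α/2}).
d·√(n/2) = 0.94 × √(36/2) = 0.94 × 4.243 = 3.988.
z_β = 3.988 − 1.960 = 2.028.
Power = Φ(2.028) = 0.979.

power ≈ 0.98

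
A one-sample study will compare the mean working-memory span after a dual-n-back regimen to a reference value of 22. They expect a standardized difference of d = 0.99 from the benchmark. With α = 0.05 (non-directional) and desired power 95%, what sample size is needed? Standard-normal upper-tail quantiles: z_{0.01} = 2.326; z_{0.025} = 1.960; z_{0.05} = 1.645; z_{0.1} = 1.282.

n = 14

For a one-sample test: n = ((z_{α/2} + z_β) / d)².
z_{α/2} + z_β = 1.960 + 1.645 = 3.605.
n = (3.605 / 0.99)² = 3.641² = 13.26.
Round up.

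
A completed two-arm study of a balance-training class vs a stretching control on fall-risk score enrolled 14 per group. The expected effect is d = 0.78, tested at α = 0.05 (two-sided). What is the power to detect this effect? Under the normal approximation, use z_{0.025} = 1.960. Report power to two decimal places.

power ≈ 0.54

For two equal groups, power = Φ(d·√(n/2) − z_{α/2}).
d·√(n/2) = 0.78 × √(14/2) = 0.78 × 2.646 = 2.064.
z_β = 2.064 − 1.960 = 0.104.
Power = Φ(0.104) = 0.541.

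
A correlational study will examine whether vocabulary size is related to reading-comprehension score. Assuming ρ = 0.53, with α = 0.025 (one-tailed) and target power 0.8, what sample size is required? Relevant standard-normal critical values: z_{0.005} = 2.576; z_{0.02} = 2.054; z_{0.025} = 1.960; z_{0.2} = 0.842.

Fisher's z: C = ½·ln((1+r)/(1−r)) = ½·ln(3.2553) = 0.5901.
n = ((z_{α} + z_β)/C)² + 3.
(1.960 + 0.842) / 0.5901 = 2.802 / 0.5901 = 4.748.
n = 4.748² + 3 = 22.55 + 3 = 25.5.
Round up.

n = 26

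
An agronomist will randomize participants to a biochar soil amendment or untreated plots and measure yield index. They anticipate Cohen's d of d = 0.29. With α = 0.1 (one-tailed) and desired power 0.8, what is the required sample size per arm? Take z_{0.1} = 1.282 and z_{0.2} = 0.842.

For two independent groups with equal n: n = 2·((z_{α} + z_β) / d)².
z_{α} + z_β = 1.282 + 0.842 = 2.124.
n = 2 × (2.124 / 0.29)² = 2 × 7.324² = 2 × 53.64 = 107.3.
Round up to the next whole participant.

n = 108 per group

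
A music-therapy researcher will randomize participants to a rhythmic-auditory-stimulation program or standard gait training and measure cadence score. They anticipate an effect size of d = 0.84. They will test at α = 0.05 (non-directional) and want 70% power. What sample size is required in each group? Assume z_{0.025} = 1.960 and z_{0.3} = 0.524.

n = 18 per group

For two independent groups with equal n: n = 2·((z_{α/2} + z_β) / d)².
z_{α/2} + z_β = 1.960 + 0.524 = 2.484.
n = 2 × (2.484 / 0.84)² = 2 × 2.957² = 2 × 8.74 = 17.5.
Round up to the next whole participant.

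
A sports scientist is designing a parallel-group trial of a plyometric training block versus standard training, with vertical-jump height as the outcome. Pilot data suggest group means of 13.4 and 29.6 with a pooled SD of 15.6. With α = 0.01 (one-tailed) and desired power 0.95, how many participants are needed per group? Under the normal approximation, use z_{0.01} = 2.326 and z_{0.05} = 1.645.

n = 30 per group

Cohen's d = |M₁ − M₂| / SD_pooled = |13.4 − 29.6| / 15.6 = 16.2 / 15.6 = 1.038.
For two independent groups with equal n: n = 2·((z_{α} + z_β) / d)².
z_{α} + z_β = 2.326 + 1.645 = 3.971.
n = 2 × (3.971 / 1.038)² = 2 × 3.826² = 2 × 14.64 = 29.3.
Round up to the next whole participant.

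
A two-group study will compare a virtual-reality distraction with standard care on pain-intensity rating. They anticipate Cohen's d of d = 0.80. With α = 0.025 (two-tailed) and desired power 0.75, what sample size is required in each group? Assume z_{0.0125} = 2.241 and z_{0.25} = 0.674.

n = 27 per group

For two independent groups with equal n: n = 2·((z_{α/2} + z_β) / d)².
z_{α/2} + z_β = 2.241 + 0.674 = 2.915.
n = 2 × (2.915 / 0.80)² = 2 × 3.644² = 2 × 13.28 = 26.6.
Round up to the next whole participant.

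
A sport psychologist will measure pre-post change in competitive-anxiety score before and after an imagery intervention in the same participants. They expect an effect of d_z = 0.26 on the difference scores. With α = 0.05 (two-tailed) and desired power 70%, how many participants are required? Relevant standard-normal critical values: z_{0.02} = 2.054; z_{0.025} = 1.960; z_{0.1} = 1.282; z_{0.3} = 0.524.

n = 92 pairs

For a paired (one-sample on differences) test: n = ((z_{α/2} + z_β) / d)².
z_{α/2} + z_β = 1.960 + 0.524 = 2.484.
n = (2.484 / 0.26)² = 9.554² = 91.28.
Round up.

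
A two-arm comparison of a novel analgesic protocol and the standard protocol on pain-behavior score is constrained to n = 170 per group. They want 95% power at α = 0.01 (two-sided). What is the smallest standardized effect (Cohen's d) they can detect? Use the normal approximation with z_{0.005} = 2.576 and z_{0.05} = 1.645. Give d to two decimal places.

For two independent groups of n = 170 each: d_min = (z_{α/2} + z_β)·√(2/n).
z-sum = 2.576 + 1.645 = 4.221.
d_min = 4.221 × √(2/170) = 4.221 × 0.1085 = 0.458.

d_min ≈ 0.46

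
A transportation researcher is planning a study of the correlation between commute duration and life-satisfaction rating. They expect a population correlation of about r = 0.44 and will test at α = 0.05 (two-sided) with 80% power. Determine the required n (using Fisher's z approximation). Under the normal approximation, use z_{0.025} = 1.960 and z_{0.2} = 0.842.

Fisher's z: C = ½·ln((1+r)/(1−r)) = ½·ln(2.5714) = 0.4722.
n = ((z_{α/2} + z_β)/C)² + 3.
(1.960 + 0.842) / 0.4722 = 2.802 / 0.4722 = 5.934.
n = 5.934² + 3 = 35.21 + 3 = 38.2.
Round up.

n = 39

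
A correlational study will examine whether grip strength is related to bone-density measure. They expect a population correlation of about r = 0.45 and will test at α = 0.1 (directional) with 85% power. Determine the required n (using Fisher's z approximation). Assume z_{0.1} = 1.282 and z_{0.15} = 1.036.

n = 26

Fisher's z: C = ½·ln((1+r)/(1−r)) = ½·ln(2.6364) = 0.4847.
n = ((z_{α} + z_β)/C)² + 3.
(1.282 + 1.036) / 0.4847 = 2.318 / 0.4847 = 4.782.
n = 4.782² + 3 = 22.87 + 3 = 25.9.
Round up.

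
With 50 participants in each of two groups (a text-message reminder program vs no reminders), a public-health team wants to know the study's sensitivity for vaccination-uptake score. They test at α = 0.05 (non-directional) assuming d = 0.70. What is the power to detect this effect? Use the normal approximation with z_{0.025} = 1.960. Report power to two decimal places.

For two equal groups, power = Φ(d·√(n/2) − z_{α/2}).
d·√(n/2) = 0.70 × √(50/2) = 0.70 × 5.000 = 3.500.
z_β = 3.500 − 1.960 = 1.540.
Power = Φ(1.540) = 0.938.

power ≈ 0.94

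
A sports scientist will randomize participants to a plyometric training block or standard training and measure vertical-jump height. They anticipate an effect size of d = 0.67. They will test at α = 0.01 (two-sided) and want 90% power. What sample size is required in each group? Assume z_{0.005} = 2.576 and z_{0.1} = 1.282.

For two independent groups with equal n: n = 2·((z_{α/2} + z_β) / d)².
z_{α/2} + z_β = 2.576 + 1.282 = 3.858.
n = 2 × (3.858 / 0.67)² = 2 × 5.758² = 2 × 33.16 = 66.3.
Round up to the next whole participant.

n = 67 per group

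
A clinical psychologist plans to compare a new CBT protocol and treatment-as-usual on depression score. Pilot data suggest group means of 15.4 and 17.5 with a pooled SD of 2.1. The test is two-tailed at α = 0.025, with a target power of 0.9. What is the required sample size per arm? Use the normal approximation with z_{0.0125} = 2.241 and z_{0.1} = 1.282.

n = 25 per group

Cohen's d = |M₁ − M₂| / SD_pooled = |15.4 − 17.5| / 2.1 = 2.1 / 2.1 = 1.000.
For two independent groups with equal n: n = 2·((z_{α/2} + z_β) / d)².
z_{α/2} + z_β = 2.241 + 1.282 = 3.523.
n = 2 × (3.523 / 1.000)² = 2 × 3.523² = 2 × 12.41 = 24.8.
Round up to the next whole participant.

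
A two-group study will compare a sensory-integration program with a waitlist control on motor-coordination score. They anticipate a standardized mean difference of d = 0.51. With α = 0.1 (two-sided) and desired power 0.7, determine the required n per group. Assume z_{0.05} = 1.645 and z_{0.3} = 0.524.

n = 37 per group

For two independent groups with equal n: n = 2·((z_{α/2} + z_β) / d)².
z_{α/2} + z_β = 1.645 + 0.524 = 2.169.
n = 2 × (2.169 / 0.51)² = 2 × 4.253² = 2 × 18.09 = 36.2.
Round up to the next whole participant.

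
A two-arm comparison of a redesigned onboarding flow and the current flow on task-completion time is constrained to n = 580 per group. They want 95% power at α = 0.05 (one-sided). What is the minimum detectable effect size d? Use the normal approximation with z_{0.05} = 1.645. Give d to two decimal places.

For two independent groups of n = 580 each: d_min = (z_{α} + z_β)·√(2/n).
z-sum = 1.645 + 1.645 = 3.290.
d_min = 3.290 × √(2/580) = 3.290 × 0.0587 = 0.193.

d_min ≈ 0.19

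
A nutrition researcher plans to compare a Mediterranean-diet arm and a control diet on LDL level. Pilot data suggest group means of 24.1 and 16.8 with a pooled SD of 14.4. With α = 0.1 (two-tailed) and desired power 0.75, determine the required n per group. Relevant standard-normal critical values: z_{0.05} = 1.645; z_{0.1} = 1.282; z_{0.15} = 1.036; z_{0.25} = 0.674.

Cohen's d = |M₁ − M₂| / SD_pooled = |24.1 − 16.8| / 14.4 = 7.3 / 14.4 = 0.507.
For two independent groups with equal n: n = 2·((z_{α/2} + z_β) / d)².
z_{α/2} + z_β = 1.645 + 0.674 = 2.319.
n = 2 × (2.319 / 0.507)² = 2 × 4.574² = 2 × 20.92 = 41.8.
Round up to the next whole participant.

n = 42 per group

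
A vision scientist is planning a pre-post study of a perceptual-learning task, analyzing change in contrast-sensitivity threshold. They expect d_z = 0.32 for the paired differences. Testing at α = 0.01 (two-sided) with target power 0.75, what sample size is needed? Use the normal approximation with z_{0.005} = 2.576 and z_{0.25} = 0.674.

For a paired (one-sample on differences) test: n = ((z_{α/2} + z_β) / d)².
z_{α/2} + z_β = 2.576 + 0.674 = 3.250.
n = (3.250 / 0.32)² = 10.156² = 103.15.
Round up.

n = 104 pairs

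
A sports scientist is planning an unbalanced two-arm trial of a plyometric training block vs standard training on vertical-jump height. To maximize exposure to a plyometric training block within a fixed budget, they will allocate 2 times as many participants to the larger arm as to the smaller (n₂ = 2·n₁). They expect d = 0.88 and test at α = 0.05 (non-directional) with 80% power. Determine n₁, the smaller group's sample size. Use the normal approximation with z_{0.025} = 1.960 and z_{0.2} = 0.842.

n₁ = 16

With allocation ratio k = n₂/n₁ = 2, Var(x̄₁−x̄₂) = σ²(1/n₁ + 1/(k·n₁)) = σ²·(k+1)/(k·n₁).
So n₁ = (1 + 1/k)·((z_{α/2} + z_β)/d)² = 1.500 × (2.802/0.88)².
n₁ = 1.500 × 10.14 = 15.2.
Round up: n₁ = 16, giving n₂ = 2 × 16 = 32.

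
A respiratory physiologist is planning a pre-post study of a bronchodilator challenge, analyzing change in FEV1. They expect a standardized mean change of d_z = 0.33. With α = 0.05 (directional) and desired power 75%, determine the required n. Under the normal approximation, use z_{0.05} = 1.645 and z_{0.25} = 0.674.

n = 50 pairs

For a paired (one-sample on differences) test: n = ((z_{α} + z_β) / d)².
z_{α} + z_β = 1.645 + 0.674 = 2.319.
n = (2.319 / 0.33)² = 7.027² = 49.38.
Round up.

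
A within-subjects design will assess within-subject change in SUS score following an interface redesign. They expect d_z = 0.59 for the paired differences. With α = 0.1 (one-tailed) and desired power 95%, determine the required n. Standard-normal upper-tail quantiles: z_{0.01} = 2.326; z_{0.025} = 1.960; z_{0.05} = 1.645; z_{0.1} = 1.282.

n = 25 pairs

For a paired (one-sample on differences) test: n = ((z_{α} + z_β) / d)².
z_{α} + z_β = 1.282 + 1.645 = 2.927.
n = (2.927 / 0.59)² = 4.961² = 24.61.
Round up.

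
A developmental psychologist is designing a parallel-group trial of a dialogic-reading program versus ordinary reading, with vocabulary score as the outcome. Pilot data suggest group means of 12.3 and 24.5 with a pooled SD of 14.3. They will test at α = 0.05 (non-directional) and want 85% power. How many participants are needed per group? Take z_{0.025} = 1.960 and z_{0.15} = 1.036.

Cohen's d = |M₁ − M₂| / SD_pooled = |12.3 − 24.5| / 14.3 = 12.2 / 14.3 = 0.853.
For two independent groups with equal n: n = 2·((z_{α/2} + z_β) / d)².
z_{α/2} + z_β = 1.960 + 1.036 = 2.996.
n = 2 × (2.996 / 0.853)² = 2 × 3.512² = 2 × 12.34 = 24.7.
Round up to the next whole participant.

n = 25 per group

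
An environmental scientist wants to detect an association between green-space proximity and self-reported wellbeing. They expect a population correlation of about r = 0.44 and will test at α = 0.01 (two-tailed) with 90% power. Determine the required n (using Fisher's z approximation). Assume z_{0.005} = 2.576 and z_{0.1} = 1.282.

Fisher's z: C = ½·ln((1+r)/(1−r)) = ½·ln(2.5714) = 0.4722.
n = ((z_{α/2} + z_β)/C)² + 3.
(2.576 + 1.282) / 0.4722 = 3.858 / 0.4722 = 8.170.
n = 8.170² + 3 = 66.75 + 3 = 69.8.
Round up.

n = 70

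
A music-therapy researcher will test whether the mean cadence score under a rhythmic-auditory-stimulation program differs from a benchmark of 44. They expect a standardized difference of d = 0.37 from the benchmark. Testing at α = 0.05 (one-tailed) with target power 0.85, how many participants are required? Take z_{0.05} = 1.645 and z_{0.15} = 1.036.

n = 53

For a one-sample test: n = ((z_{α} + z_β) / d)².
z_{α} + z_β = 1.645 + 1.036 = 2.681.
n = (2.681 / 0.37)² = 7.246² = 52.50.
Round up.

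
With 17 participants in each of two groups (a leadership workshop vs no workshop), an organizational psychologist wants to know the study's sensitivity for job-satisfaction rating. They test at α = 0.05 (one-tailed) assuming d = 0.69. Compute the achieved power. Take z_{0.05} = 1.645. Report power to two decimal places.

For two equal groups, power = Φ(d·√(n/2) − z_{α}).
d·√(n/2) = 0.69 × √(17/2) = 0.69 × 2.915 = 2.012.
z_β = 2.012 − 1.645 = 0.367.
Power = Φ(0.367) = 0.643.

power ≈ 0.64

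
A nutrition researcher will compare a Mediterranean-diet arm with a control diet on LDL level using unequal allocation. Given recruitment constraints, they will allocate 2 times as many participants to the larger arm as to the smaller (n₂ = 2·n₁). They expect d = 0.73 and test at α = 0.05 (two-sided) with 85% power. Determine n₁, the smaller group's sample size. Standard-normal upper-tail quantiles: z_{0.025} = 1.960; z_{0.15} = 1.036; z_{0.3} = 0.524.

n₁ = 26

With allocation ratio k = n₂/n₁ = 2, Var(x̄₁−x̄₂) = σ²(1/n₁ + 1/(k·n₁)) = σ²·(k+1)/(k·n₁).
So n₁ = (1 + 1/k)·((z_{α/2} + z_β)/d)² = 1.500 × (2.996/0.73)².
n₁ = 1.500 × 16.84 = 25.3.
Round up: n₁ = 26, giving n₂ = 2 × 26 = 52.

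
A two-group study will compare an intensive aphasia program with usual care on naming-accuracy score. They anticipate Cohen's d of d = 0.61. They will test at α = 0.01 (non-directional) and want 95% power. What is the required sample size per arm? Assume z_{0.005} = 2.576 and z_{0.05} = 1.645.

For two independent groups with equal n: n = 2·((z_{α/2} + z_β) / d)².
z_{α/2} + z_β = 2.576 + 1.645 = 4.221.
n = 2 × (4.221 / 0.61)² = 2 × 6.920² = 2 × 47.88 = 95.8.
Round up to the next whole participant.

n = 96 per group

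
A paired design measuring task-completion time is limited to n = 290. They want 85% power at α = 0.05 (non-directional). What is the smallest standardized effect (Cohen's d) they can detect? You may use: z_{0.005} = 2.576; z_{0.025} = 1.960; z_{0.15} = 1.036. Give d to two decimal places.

d_min ≈ 0.18

For a single sample (or paired design) of n = 290: d_min = (z_{α/2} + z_β)/√n.
z-sum = 1.960 + 1.036 = 2.996.
d_min = 2.996 / √290 = 2.996 / 17.029 = 0.176.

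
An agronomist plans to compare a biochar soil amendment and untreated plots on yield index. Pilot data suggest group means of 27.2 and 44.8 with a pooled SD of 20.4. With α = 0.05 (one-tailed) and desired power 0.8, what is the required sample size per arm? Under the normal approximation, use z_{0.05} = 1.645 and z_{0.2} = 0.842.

Cohen's d = |M₁ − M₂| / SD_pooled = |27.2 − 44.8| / 20.4 = 17.6 / 20.4 = 0.863.
For two independent groups with equal n: n = 2·((z_{α} + z_β) / d)².
z_{α} + z_β = 1.645 + 0.842 = 2.487.
n = 2 × (2.487 / 0.863)² = 2 × 2.882² = 2 × 8.30 = 16.6.
Round up to the next whole participant.

n = 17 per group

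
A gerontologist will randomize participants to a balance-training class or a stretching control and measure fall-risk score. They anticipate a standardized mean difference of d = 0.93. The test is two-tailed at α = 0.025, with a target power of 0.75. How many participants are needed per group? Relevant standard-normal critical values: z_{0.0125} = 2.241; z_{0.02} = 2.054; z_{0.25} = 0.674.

For two independent groups with equal n: n = 2·((z_{α/2} + z_β) / d)².
z_{α/2} + z_β = 2.241 + 0.674 = 2.915.
n = 2 × (2.915 / 0.93)² = 2 × 3.134² = 2 × 9.82 = 19.6.
Round up to the next whole participant.

n = 20 per group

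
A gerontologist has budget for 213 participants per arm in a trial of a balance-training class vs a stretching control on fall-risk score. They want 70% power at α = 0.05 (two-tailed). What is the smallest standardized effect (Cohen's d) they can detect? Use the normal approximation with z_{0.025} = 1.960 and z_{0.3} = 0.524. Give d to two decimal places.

d_min ≈ 0.24

For two independent groups of n = 213 each: d_min = (z_{α/2} + z_β)·√(2/n).
z-sum = 1.960 + 0.524 = 2.484.
d_min = 2.484 × √(2/213) = 2.484 × 0.0969 = 0.241.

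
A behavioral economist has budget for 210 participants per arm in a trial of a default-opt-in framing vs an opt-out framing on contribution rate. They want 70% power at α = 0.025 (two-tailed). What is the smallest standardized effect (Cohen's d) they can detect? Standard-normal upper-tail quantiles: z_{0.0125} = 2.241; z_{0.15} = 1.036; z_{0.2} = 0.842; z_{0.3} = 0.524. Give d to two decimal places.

For two independent groups of n = 210 each: d_min = (z_{α/2} + z_β)·√(2/n).
z-sum = 2.241 + 0.524 = 2.765.
d_min = 2.765 × √(2/210) = 2.765 × 0.0976 = 0.270.

d_min ≈ 0.27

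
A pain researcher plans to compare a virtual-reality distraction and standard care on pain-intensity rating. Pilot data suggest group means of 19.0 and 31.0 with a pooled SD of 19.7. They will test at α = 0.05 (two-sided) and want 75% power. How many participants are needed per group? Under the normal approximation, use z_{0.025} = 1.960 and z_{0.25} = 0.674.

Cohen's d = |M₁ − M₂| / SD_pooled = |19.0 − 31.0| / 19.7 = 12.0 / 19.7 = 0.609.
For two independent groups with equal n: n = 2·((z_{α/2} + z_β) / d)².
z_{α/2} + z_β = 1.960 + 0.674 = 2.634.
n = 2 × (2.634 / 0.609)² = 2 × 4.325² = 2 × 18.71 = 37.4.
Round up to the next whole participant.

n = 38 per group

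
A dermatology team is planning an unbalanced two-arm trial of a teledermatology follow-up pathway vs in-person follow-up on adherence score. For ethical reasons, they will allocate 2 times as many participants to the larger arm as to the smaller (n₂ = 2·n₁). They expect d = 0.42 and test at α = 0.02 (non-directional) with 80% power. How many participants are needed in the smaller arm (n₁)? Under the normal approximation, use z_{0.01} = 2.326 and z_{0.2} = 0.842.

With allocation ratio k = n₂/n₁ = 2, Var(x̄₁−x̄₂) = σ²(1/n₁ + 1/(k·n₁)) = σ²·(k+1)/(k·n₁).
So n₁ = (1 + 1/k)·((z_{α/2} + z_β)/d)² = 1.500 × (3.168/0.42)².
n₁ = 1.500 × 56.89 = 85.3.
Round up: n₁ = 86, giving n₂ = 2 × 86 = 172.

n₁ = 86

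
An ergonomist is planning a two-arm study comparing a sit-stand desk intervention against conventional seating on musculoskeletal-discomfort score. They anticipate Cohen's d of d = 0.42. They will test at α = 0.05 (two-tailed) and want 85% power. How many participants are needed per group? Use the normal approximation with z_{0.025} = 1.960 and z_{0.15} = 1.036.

For two independent groups with equal n: n = 2·((z_{α/2} + z_β) / d)².
z_{α/2} + z_β = 1.960 + 1.036 = 2.996.
n = 2 × (2.996 / 0.42)² = 2 × 7.133² = 2 × 50.88 = 101.8.
Round up to the next whole participant.

n = 102 per group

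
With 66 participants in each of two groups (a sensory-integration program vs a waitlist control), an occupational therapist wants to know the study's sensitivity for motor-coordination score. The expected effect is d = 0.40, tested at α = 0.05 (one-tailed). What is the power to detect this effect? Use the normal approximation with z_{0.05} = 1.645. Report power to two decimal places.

power ≈ 0.74

For two equal groups, power = Φ(d·√(n/2) − z_{α}).
d·√(n/2) = 0.40 × √(66/2) = 0.40 × 5.745 = 2.298.
z_β = 2.298 − 1.645 = 0.653.
Power = Φ(0.653) = 0.743.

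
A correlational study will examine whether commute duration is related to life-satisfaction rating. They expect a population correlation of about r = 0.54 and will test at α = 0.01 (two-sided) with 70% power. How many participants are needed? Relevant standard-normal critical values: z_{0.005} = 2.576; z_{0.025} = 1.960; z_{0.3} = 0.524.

n = 30

Fisher's z: C = ½·ln((1+r)/(1−r)) = ½·ln(3.3478) = 0.6042.
n = ((z_{α/2} + z_β)/C)² + 3.
(2.576 + 0.524) / 0.6042 = 3.100 / 0.6042 = 5.131.
n = 5.131² + 3 = 26.32 + 3 = 29.3.
Round up.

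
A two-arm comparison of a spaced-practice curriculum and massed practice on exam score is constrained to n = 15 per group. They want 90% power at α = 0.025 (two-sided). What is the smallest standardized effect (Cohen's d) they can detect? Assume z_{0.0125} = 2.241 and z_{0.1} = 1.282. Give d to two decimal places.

For two independent groups of n = 15 each: d_min = (z_{α/2} + z_β)·√(2/n).
z-sum = 2.241 + 1.282 = 3.523.
d_min = 3.523 × √(2/15) = 3.523 × 0.3651 = 1.286.

d_min ≈ 1.29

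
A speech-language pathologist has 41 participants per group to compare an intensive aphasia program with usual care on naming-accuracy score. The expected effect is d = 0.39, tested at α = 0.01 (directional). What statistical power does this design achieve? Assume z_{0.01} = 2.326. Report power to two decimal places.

For two equal groups, power = Φ(d·√(n/2) − z_{α}).
d·√(n/2) = 0.39 × √(41/2) = 0.39 × 4.528 = 1.766.
z_β = 1.766 − 2.326 = -0.560.
Power = Φ(-0.560) = 0.288.

power ≈ 0.29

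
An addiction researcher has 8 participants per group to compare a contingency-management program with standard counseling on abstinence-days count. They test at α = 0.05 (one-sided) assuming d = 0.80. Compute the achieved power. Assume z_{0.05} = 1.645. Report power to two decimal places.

For two equal groups, power = Φ(d·√(n/2) − z_{α}).
d·√(n/2) = 0.80 × √(8/2) = 0.80 × 2.000 = 1.600.
z_β = 1.600 − 1.645 = -0.045.
Power = Φ(-0.045) = 0.482.

power ≈ 0.48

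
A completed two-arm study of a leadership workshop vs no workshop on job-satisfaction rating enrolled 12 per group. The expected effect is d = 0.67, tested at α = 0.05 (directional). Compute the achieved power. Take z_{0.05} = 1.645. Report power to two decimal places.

power ≈ 0.50

For two equal groups, power = Φ(d·√(n/2) − z_{α}).
d·√(n/2) = 0.67 × √(12/2) = 0.67 × 2.449 = 1.641.
z_β = 1.641 − 1.645 = -0.004.
Power = Φ(-0.004) = 0.498.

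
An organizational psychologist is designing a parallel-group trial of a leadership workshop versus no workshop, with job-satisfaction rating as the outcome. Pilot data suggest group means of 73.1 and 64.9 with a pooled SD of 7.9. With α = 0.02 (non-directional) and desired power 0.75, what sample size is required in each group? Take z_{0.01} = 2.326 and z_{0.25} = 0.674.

Cohen's d = |M₁ − M₂| / SD_pooled = |73.1 − 64.9| / 7.9 = 8.2 / 7.9 = 1.038.
For two independent groups with equal n: n = 2·((z_{α/2} + z_β) / d)².
z_{α/2} + z_β = 2.326 + 0.674 = 3.000.
n = 2 × (3.000 / 1.038)² = 2 × 2.890² = 2 × 8.35 = 16.7.
Round up to the next whole participant.

n = 17 per group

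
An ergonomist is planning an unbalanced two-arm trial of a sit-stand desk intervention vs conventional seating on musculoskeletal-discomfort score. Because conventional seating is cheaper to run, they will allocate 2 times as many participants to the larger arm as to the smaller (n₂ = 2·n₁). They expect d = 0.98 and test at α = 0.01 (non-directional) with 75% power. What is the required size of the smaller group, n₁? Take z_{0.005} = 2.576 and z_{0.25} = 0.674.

With allocation ratio k = n₂/n₁ = 2, Var(x̄₁−x̄₂) = σ²(1/n₁ + 1/(k·n₁)) = σ²·(k+1)/(k·n₁).
So n₁ = (1 + 1/k)·((z_{α/2} + z_β)/d)² = 1.500 × (3.250/0.98)².
n₁ = 1.500 × 11.00 = 16.5.
Round up: n₁ = 17, giving n₂ = 2 × 17 = 34.

n₁ = 17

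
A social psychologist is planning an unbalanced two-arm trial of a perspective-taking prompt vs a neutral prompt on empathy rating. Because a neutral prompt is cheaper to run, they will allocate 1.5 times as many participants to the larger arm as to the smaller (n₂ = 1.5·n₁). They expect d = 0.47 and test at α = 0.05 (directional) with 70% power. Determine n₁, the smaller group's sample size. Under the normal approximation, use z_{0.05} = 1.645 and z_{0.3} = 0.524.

n₁ = 36

With allocation ratio k = n₂/n₁ = 1.5, Var(x̄₁−x̄₂) = σ²(1/n₁ + 1/(k·n₁)) = σ²·(k+1)/(k·n₁).
So n₁ = (1 + 1/k)·((z_{α} + z_β)/d)² = 1.667 × (2.169/0.47)².
n₁ = 1.667 × 21.30 = 35.5.
Round up: n₁ = 36, giving n₂ = 1.5 × 36 = 54.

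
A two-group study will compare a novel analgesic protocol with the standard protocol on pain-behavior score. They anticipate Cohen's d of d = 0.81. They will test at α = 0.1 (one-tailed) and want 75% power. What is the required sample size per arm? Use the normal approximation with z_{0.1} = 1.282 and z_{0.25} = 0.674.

n = 12 per group

For two independent groups with equal n: n = 2·((z_{α} + z_β) / d)².
z_{α} + z_β = 1.282 + 0.674 = 1.956.
n = 2 × (1.956 / 0.81)² = 2 × 2.415² = 2 × 5.83 = 11.7.
Round up to the next whole participant.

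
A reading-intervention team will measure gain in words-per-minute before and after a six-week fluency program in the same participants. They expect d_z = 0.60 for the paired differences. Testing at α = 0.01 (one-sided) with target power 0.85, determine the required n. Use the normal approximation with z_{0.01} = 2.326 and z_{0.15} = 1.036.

n = 32 pairs

For a paired (one-sample on differences) test: n = ((z_{α} + z_β) / d)².
z_{α} + z_β = 2.326 + 1.036 = 3.362.
n = (3.362 / 0.60)² = 5.603² = 31.40.
Round up.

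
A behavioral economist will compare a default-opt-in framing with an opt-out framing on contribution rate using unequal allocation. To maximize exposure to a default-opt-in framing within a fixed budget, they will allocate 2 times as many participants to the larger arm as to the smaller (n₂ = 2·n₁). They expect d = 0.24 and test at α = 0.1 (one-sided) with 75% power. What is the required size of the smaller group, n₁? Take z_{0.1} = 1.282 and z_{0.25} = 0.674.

n₁ = 100

With allocation ratio k = n₂/n₁ = 2, Var(x̄₁−x̄₂) = σ²(1/n₁ + 1/(k·n₁)) = σ²·(k+1)/(k·n₁).
So n₁ = (1 + 1/k)·((z_{α} + z_β)/d)² = 1.500 × (1.956/0.24)².
n₁ = 1.500 × 66.42 = 99.6.
Round up: n₁ = 100, giving n₂ = 2 × 100 = 200.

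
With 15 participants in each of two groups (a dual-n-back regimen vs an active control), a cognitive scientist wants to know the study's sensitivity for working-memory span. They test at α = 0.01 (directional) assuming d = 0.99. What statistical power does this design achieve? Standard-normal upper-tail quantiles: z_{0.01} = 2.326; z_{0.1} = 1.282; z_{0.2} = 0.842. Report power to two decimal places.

For two equal groups, power = Φ(d·√(n/2) − z_{α}).
d·√(n/2) = 0.99 × √(15/2) = 0.99 × 2.739 = 2.711.
z_β = 2.711 − 2.326 = 0.385.
Power = Φ(0.385) = 0.650.

power ≈ 0.65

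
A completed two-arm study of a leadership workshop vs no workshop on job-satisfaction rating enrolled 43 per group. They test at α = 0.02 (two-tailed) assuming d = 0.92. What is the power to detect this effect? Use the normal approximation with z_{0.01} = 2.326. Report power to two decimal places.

For two equal groups, power = Φ(d·√(n/2) − z_{α/2}).
d·√(n/2) = 0.92 × √(43/2) = 0.92 × 4.637 = 4.266.
z_β = 4.266 − 2.326 = 1.940.
Power = Φ(1.940) = 0.974.

power ≈ 0.97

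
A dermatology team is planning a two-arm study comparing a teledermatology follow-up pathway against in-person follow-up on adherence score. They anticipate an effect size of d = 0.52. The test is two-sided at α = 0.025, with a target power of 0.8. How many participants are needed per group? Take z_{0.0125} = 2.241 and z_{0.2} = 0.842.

For two independent groups with equal n: n = 2·((z_{α/2} + z_β) / d)².
z_{α/2} + z_β = 2.241 + 0.842 = 3.083.
n = 2 × (3.083 / 0.52)² = 2 × 5.929² = 2 × 35.15 = 70.3.
Round up to the next whole participant.

n = 71 per group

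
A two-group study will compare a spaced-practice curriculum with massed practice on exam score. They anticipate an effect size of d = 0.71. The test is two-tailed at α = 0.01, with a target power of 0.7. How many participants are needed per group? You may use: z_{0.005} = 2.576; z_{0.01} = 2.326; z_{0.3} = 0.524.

n = 39 per group

For two independent groups with equal n: n = 2·((z_{α/2} + z_β) / d)².
z_{α/2} + z_β = 2.576 + 0.524 = 3.100.
n = 2 × (3.100 / 0.71)² = 2 × 4.366² = 2 × 19.06 = 38.1.
Round up to the next whole participant.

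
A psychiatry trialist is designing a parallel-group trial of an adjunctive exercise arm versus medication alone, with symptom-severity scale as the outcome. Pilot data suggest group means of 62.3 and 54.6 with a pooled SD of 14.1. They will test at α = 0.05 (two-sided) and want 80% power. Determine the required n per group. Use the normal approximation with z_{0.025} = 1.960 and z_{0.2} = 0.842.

n = 53 per group

Cohen's d = |M₁ − M₂| / SD_pooled = |62.3 − 54.6| / 14.1 = 7.7 / 14.1 = 0.546.
For two independent groups with equal n: n = 2·((z_{α/2} + z_β) / d)².
z_{α/2} + z_β = 1.960 + 0.842 = 2.802.
n = 2 × (2.802 / 0.546)² = 2 × 5.132² = 2 × 26.34 = 52.7.
Round up to the next whole participant.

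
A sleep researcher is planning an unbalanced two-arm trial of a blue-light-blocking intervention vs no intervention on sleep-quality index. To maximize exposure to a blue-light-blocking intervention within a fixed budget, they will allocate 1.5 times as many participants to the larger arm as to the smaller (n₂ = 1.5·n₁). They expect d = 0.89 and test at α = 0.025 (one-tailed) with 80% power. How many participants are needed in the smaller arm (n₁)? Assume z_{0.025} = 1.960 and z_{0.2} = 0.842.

n₁ = 17

With allocation ratio k = n₂/n₁ = 1.5, Var(x̄₁−x̄₂) = σ²(1/n₁ + 1/(k·n₁)) = σ²·(k+1)/(k·n₁).
So n₁ = (1 + 1/k)·((z_{α} + z_β)/d)² = 1.667 × (2.802/0.89)².
n₁ = 1.667 × 9.91 = 16.5.
Round up: n₁ = 17, giving n₂ = ⌈1.5 × 17⌉ = ⌈25.5⌉ = 26.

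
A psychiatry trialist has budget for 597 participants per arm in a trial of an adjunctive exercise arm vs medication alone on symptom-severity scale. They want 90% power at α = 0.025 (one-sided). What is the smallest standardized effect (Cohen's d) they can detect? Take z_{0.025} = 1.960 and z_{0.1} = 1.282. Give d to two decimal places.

For two independent groups of n = 597 each: d_min = (z_{α} + z_β)·√(2/n).
z-sum = 1.960 + 1.282 = 3.242.
d_min = 3.242 × √(2/597) = 3.242 × 0.0579 = 0.188.

d_min ≈ 0.19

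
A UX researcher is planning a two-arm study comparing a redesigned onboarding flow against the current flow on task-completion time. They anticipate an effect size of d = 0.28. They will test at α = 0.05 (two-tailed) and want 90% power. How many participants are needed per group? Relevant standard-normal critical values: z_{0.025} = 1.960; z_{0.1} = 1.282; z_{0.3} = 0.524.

For two independent groups with equal n: n = 2·((z_{α/2} + z_β) / d)².
z_{α/2} + z_β = 1.960 + 1.282 = 3.242.
n = 2 × (3.242 / 0.28)² = 2 × 11.579² = 2 × 134.06 = 268.1.
Round up to the next whole participant.

n = 269 per group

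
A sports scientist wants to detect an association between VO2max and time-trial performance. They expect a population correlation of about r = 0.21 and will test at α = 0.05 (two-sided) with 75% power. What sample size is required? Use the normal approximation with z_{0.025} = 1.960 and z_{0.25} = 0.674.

n = 156

Fisher's z: C = ½·ln((1+r)/(1−r)) = ½·ln(1.5316) = 0.2132.
n = ((z_{α/2} + z_β)/C)² + 3.
(1.960 + 0.674) / 0.2132 = 2.634 / 0.2132 = 12.355.
n = 12.355² + 3 = 152.64 + 3 = 155.6.
Round up.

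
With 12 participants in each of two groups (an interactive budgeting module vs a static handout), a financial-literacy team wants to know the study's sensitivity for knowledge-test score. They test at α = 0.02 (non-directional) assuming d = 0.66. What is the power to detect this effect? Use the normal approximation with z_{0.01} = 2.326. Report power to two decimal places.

For two equal groups, power = Φ(d·√(n/2) − z_{α/2}).
d·√(n/2) = 0.66 × √(12/2) = 0.66 × 2.449 = 1.617.
z_β = 1.617 − 2.326 = -0.709.
Power = Φ(-0.709) = 0.239.

power ≈ 0.24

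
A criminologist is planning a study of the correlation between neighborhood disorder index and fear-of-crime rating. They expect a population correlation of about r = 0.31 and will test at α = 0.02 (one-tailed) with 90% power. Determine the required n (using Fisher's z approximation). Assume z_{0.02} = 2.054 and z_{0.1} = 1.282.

Fisher's z: C = ½·ln((1+r)/(1−r)) = ½·ln(1.8986) = 0.3205.
n = ((z_{α} + z_β)/C)² + 3.
(2.054 + 1.282) / 0.3205 = 3.336 / 0.3205 = 10.409.
n = 10.409² + 3 = 108.34 + 3 = 111.3.
Round up.

n = 112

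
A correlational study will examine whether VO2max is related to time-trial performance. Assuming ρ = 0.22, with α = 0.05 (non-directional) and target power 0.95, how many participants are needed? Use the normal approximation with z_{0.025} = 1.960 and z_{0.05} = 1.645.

Fisher's z: C = ½·ln((1+r)/(1−r)) = ½·ln(1.5641) = 0.2237.
n = ((z_{α/2} + z_β)/C)² + 3.
(1.960 + 1.645) / 0.2237 = 3.605 / 0.2237 = 16.115.
n = 16.115² + 3 = 259.70 + 3 = 262.7.
Round up.

n = 263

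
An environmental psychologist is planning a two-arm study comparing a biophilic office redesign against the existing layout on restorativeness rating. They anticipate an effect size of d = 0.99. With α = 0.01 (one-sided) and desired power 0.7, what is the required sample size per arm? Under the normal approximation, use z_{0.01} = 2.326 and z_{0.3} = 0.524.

For two independent groups with equal n: n = 2·((z_{α} + z_β) / d)².
z_{α} + z_β = 2.326 + 0.524 = 2.850.
n = 2 × (2.850 / 0.99)² = 2 × 2.879² = 2 × 8.29 = 16.6.
Round up to the next whole participant.

n = 17 per group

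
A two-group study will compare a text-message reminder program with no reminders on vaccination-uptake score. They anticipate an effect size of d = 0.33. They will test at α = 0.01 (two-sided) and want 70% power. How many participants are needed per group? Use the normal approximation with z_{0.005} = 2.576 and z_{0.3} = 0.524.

n = 177 per group

For two independent groups with equal n: n = 2·((z_{α/2} + z_β) / d)².
z_{α/2} + z_β = 2.576 + 0.524 = 3.100.
n = 2 × (3.100 / 0.33)² = 2 × 9.394² = 2 × 88.25 = 176.5.
Round up to the next whole participant.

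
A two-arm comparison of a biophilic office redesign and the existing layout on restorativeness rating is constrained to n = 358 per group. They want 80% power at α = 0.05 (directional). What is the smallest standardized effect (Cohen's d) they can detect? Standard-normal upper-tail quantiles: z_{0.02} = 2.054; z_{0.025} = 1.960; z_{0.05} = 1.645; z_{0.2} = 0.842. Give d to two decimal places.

d_min ≈ 0.19

For two independent groups of n = 358 each: d_min = (z_{α} + z_β)·√(2/n).
z-sum = 1.645 + 0.842 = 2.487.
d_min = 2.487 × √(2/358) = 2.487 × 0.0747 = 0.186.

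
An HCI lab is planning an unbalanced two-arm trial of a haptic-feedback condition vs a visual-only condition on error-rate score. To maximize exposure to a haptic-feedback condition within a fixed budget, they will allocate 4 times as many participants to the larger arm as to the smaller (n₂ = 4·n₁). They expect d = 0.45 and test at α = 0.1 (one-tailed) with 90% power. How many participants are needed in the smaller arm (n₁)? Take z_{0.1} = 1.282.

With allocation ratio k = n₂/n₁ = 4, Var(x̄₁−x̄₂) = σ²(1/n₁ + 1/(k·n₁)) = σ²·(k+1)/(k·n₁).
So n₁ = (1 + 1/k)·((z_{α} + z_β)/d)² = 1.250 × (2.564/0.45)².
n₁ = 1.250 × 32.46 = 40.6.
Round up: n₁ = 41, giving n₂ = 4 × 41 = 164.

n₁ = 41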